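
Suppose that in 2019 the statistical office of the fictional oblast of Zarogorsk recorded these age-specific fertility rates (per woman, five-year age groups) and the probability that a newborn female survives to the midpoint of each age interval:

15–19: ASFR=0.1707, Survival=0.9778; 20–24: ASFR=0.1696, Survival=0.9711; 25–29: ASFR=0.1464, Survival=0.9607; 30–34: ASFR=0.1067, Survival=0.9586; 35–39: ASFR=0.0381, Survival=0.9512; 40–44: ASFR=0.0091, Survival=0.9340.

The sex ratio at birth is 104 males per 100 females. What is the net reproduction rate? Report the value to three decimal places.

1.518

Proportion female at birth = 100 / (100 + 104) = 0.49020.
Each age group contributes 5 × ASFR × survival:
  15–19: 5 × 0.1707 × 0.9778 = 0.83455
  20–24: 5 × 0.1696 × 0.9711 = 0.82349
  25–29: 5 × 0.1464 × 0.9607 = 0.70323
  30–34: 5 × 0.1067 × 0.9586 = 0.51141
  35–39: 5 × 0.0381 × 0.9512 = 0.18120
  40–44: 5 × 0.0091 × 0.9340 = 0.04250
Sum = 3.09638
NRR = 0.49020 × 3.09638 = 1.51785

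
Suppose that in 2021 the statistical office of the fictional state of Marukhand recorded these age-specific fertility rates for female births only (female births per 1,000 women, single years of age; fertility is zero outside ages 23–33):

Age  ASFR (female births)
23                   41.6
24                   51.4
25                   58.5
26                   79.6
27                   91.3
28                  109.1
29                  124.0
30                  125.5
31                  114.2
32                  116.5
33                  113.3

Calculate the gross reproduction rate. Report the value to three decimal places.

Sum of female ASFRs = 41.6 + 51.4 + 58.5 + 79.6 + 91.3 + 109.1 + 124.0 + 125.5 + 114.2 + 116.5 + 113.3 = 1025.0
GRR = 1025.0 / 1000 = 1.025

1.025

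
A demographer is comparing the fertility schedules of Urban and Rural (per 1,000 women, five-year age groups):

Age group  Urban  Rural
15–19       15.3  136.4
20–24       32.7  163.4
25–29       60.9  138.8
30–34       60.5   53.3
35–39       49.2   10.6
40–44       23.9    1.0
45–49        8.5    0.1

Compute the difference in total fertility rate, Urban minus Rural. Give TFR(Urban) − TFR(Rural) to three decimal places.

-1.263

Urban:
  Sum of ASFRs = 15.3 + 32.7 + 60.9 + 60.5 + 49.2 + 23.9 + 8.5 = 251.0
  TFR = 5 × 251.0 / 1000 = 1.255
Rural:
  Sum of ASFRs = 136.4 + 163.4 + 138.8 + 53.3 + 10.6 + 1.0 + 0.1 = 503.6
  TFR = 5 × 503.6 / 1000 = 2.518
Difference = 1.255 − 2.518 = -1.263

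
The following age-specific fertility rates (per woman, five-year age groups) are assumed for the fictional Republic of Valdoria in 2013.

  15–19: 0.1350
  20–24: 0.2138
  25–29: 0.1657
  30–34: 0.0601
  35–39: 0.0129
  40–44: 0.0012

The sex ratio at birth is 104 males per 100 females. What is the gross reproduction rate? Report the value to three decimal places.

1.443

Proportion female at birth = 100 / (100 + 104) = 0.49020.
Sum of ASFRs = 0.1350 + 0.2138 + 0.1657 + 0.0601 + 0.0129 + 0.0012 = 0.5887
TFR = 5 × 0.5887 = 2.9435
GRR = 0.49020 × 2.9435 = 1.44290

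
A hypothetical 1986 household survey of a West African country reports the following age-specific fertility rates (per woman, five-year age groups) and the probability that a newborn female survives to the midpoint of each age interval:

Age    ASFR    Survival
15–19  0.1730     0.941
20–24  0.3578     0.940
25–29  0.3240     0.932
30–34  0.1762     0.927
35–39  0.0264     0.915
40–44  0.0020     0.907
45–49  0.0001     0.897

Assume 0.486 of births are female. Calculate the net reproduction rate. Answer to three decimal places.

Proportion female at birth = 0.486.
Per-age-group product (5 × ASFR × survival probability):
  15–19: 5 × 0.1730 × 0.941 = 0.81397
  20–24: 5 × 0.3578 × 0.940 = 1.68166
  25–29: 5 × 0.3240 × 0.932 = 1.50984
  30–34: 5 × 0.1762 × 0.927 = 0.81669
  35–39: 5 × 0.0264 × 0.915 = 0.12078
  40–44: 5 × 0.0020 × 0.907 = 0.00907
  45–49: 5 × 0.0001 × 0.897 = 0.00045
Sum = 4.95246
NRR = 0.486 × 4.95246 = 2.40690

2.407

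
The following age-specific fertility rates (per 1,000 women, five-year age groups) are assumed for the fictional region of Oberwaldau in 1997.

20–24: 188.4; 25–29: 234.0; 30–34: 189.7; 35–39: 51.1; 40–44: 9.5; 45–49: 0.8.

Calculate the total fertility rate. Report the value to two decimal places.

Sum of ASFRs = 188.4 + 234.0 + 189.7 + 51.1 + 9.5 + 0.8 = 673.5
TFR = 5 × 673.5 / 1000 = 3.3675

3.37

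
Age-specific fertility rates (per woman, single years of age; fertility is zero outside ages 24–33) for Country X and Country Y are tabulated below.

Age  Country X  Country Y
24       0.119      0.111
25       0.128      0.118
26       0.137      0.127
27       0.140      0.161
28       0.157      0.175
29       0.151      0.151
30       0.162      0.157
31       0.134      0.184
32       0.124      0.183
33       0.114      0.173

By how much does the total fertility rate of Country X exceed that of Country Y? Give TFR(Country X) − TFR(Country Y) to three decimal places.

Country X:
  Sum of ASFRs = 0.119 + 0.128 + 0.137 + 0.140 + 0.157 + 0.151 + 0.162 + 0.134 + 0.124 + 0.114 = 1.366
  TFR = 1.366
Country Y:
  Sum of ASFRs = 0.111 + 0.118 + 0.127 + 0.161 + 0.175 + 0.151 + 0.157 + 0.184 + 0.183 + 0.173 = 1.540
  TFR = 1.54
Difference = 1.366 − 1.54 = -0.174

-0.174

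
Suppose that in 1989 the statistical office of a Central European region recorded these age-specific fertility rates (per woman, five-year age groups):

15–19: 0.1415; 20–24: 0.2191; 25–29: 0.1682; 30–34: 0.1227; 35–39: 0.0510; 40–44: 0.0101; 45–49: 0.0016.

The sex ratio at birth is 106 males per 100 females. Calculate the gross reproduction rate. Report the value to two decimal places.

1.73

Proportion female at birth = 100 / (100 + 106) = 0.48544.
Sum of ASFRs = 0.1415 + 0.2191 + 0.1682 + 0.1227 + 0.0510 + 0.0101 + 0.0016 = 0.7142
TFR = 5 × 0.7142 = 3.571
GRR = 0.48544 × 3.571 = 1.73351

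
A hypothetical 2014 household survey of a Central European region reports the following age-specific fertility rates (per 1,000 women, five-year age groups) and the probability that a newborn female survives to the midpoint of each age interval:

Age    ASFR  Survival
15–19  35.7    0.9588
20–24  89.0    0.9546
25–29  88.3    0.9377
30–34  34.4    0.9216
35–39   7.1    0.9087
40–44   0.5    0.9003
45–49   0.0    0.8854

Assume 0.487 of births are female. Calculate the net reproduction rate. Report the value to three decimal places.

0.586

Proportion female at birth = 0.487.
Weighting each age-specific rate by interval width and survival:
  15–19: 5 × 35.7/1000 × 0.9588 = 0.17115
  20–24: 5 × 89.0/1000 × 0.9546 = 0.42480
  25–29: 5 × 88.3/1000 × 0.9377 = 0.41399
  30–34: 5 × 34.4/1000 × 0.9216 = 0.15852
  35–39: 5 × 7.1/1000 × 0.9087 = 0.03226
  40–44: 5 × 0.5/1000 × 0.9003 = 0.00225
  45–49: 5 × 0.0/1000 × 0.8854 = 0.00000
Sum = 1.20297
NRR = 0.487 × 1.20297 = 0.58585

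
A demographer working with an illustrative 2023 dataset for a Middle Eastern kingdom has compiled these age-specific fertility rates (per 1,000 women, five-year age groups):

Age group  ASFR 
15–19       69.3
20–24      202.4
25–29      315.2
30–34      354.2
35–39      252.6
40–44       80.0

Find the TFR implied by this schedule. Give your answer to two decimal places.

Sum of ASFRs = 69.3 + 202.4 + 315.2 + 354.2 + 252.6 + 80.0 = 1273.7
TFR = 5 × 1273.7 / 1000 = 6.3685

6.37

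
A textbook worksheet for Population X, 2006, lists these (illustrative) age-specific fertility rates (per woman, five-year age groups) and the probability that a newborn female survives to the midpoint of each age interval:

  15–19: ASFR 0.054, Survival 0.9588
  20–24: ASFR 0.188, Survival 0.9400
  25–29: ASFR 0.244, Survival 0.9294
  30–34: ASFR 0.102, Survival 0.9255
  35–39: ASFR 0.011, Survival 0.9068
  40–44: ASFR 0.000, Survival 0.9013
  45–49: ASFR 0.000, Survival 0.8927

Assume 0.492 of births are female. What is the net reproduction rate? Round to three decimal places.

1.377

Proportion female at birth = 0.492.
Survival-weighted fertility by age (5·fₓ·Sₓ):
  15–19: 5 × 0.054 × 0.9588 = 0.25888
  20–24: 5 × 0.188 × 0.9400 = 0.88360
  25–29: 5 × 0.244 × 0.9294 = 1.13387
  30–34: 5 × 0.102 × 0.9255 = 0.47201
  35–39: 5 × 0.011 × 0.9068 = 0.04987
  40–44: 5 × 0.000 × 0.9013 = 0.00000
  45–49: 5 × 0.000 × 0.8927 = 0.00000
Sum = 2.79823
NRR = 0.492 × 2.79823 = 1.37673
With NRR above 1 the population is above replacement fertility.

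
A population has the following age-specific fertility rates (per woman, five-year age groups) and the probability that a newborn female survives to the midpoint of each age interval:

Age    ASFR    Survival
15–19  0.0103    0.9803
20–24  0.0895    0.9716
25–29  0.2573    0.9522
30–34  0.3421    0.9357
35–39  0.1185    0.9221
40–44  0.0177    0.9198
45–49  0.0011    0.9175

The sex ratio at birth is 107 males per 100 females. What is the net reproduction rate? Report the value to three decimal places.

Proportion female at birth = 100 / (100 + 107) = 0.48309.
Per-age-group product (5 × ASFR × survival probability):
  15–19: 5 × 0.0103 × 0.9803 = 0.05049
  20–24: 5 × 0.0895 × 0.9716 = 0.43479
  25–29: 5 × 0.2573 × 0.9522 = 1.22501
  30–34: 5 × 0.3421 × 0.9357 = 1.60051
  35–39: 5 × 0.1185 × 0.9221 = 0.54634
  40–44: 5 × 0.0177 × 0.9198 = 0.08140
  45–49: 5 × 0.0011 × 0.9175 = 0.00505
Sum = 3.94359
NRR = 0.48309 × 3.94359 = 1.90511

1.905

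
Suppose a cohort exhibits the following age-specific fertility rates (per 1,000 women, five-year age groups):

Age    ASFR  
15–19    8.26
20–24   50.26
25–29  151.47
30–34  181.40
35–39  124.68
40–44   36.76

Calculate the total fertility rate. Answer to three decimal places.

Sum of ASFRs = 8.26 + 50.26 + 151.47 + 181.40 + 124.68 + 36.76 = 552.83
TFR = 5 × 552.83 / 1000 = 2.76415

2.764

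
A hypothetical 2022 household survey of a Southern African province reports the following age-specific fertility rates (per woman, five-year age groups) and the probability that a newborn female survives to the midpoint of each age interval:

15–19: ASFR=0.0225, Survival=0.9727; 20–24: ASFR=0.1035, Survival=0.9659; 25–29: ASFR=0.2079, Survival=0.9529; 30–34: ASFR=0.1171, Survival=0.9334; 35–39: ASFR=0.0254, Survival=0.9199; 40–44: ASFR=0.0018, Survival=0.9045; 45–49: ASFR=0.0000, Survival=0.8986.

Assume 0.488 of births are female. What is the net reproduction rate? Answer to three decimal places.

1.108

Proportion female at birth = 0.488.
Per-age-group product (5 × ASFR × survival probability):
  15–19: 5 × 0.0225 × 0.9727 = 0.10943
  20–24: 5 × 0.1035 × 0.9659 = 0.49985
  25–29: 5 × 0.2079 × 0.9529 = 0.99054
  30–34: 5 × 0.1171 × 0.9334 = 0.54651
  35–39: 5 × 0.0254 × 0.9199 = 0.11683
  40–44: 5 × 0.0018 × 0.9045 = 0.00814
  45–49: 5 × 0.0000 × 0.8986 = 0.00000
Sum = 2.27130
NRR = 0.488 × 2.27130 = 1.10839
An NRR exceeding 1 indicates intrinsic growth under these rates.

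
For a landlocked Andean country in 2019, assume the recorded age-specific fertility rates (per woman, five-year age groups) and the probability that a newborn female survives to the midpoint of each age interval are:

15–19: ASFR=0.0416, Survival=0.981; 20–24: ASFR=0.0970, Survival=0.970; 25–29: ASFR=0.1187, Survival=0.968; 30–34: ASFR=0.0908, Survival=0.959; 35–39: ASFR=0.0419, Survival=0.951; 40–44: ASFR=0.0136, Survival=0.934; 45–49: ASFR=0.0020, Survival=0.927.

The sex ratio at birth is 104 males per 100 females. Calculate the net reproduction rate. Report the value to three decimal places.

Proportion female at birth = 100 / (100 + 104) = 0.49020.
Per-age-group product (5 × ASFR × survival probability):
  15–19: 5 × 0.0416 × 0.981 = 0.20405
  20–24: 5 × 0.0970 × 0.970 = 0.47045
  25–29: 5 × 0.1187 × 0.968 = 0.57451
  30–34: 5 × 0.0908 × 0.959 = 0.43539
  35–39: 5 × 0.0419 × 0.951 = 0.19923
  40–44: 5 × 0.0136 × 0.934 = 0.06351
  45–49: 5 × 0.0020 × 0.927 = 0.00927
Sum = 1.95641
NRR = 0.49020 × 1.95641 = 0.95903

0.959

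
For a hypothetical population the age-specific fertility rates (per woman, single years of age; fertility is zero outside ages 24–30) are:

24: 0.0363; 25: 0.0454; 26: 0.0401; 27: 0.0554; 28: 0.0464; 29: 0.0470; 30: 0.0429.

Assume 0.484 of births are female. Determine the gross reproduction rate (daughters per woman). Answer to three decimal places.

0.152

Proportion female at birth = 0.484.
Sum of ASFRs = 0.0363 + 0.0454 + 0.0401 + 0.0554 + 0.0464 + 0.0470 + 0.0429 = 0.3135
TFR = 0.3135
GRR = 0.484 × 0.3135 = 0.15173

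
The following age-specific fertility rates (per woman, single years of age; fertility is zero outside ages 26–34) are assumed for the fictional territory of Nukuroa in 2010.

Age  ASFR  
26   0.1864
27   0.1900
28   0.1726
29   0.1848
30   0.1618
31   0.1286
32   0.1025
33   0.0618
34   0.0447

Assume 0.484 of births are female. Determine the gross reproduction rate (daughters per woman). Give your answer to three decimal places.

0.597

Proportion female at birth = 0.484.
Sum of ASFRs = 0.1864 + 0.1900 + 0.1726 + 0.1848 + 0.1618 + 0.1286 + 0.1025 + 0.0618 + 0.0447 = 1.2332
TFR = 1.2332
GRR = 0.484 × 1.2332 = 0.59687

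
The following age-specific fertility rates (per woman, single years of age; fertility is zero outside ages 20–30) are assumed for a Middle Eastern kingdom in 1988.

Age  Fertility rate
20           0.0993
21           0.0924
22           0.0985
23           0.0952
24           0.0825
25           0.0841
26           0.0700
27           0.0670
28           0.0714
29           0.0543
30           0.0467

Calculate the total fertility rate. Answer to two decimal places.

0.86

Sum of ASFRs = 0.0993 + 0.0924 + 0.0985 + 0.0952 + 0.0825 + 0.0841 + 0.0700 + 0.0670 + 0.0714 + 0.0543 + 0.0467 = 0.8614
TFR = 0.8614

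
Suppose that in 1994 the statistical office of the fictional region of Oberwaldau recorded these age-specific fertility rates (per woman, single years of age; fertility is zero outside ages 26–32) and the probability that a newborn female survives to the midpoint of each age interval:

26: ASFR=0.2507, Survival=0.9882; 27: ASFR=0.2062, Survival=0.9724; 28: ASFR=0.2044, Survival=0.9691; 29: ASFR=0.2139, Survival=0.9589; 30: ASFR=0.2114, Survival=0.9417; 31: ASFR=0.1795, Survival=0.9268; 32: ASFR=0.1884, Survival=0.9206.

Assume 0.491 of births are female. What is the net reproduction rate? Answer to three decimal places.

Proportion female at birth = 0.491.
Survival-weighted fertility by age (1·fₓ·Sₓ):
  26: 1 × 0.2507 × 0.9882 = 0.24774
  27: 1 × 0.2062 × 0.9724 = 0.20051
  28: 1 × 0.2044 × 0.9691 = 0.19808
  29: 1 × 0.2139 × 0.9589 = 0.20511
  30: 1 × 0.2114 × 0.9417 = 0.19908
  31: 1 × 0.1795 × 0.9268 = 0.16636
  32: 1 × 0.1884 × 0.9206 = 0.17344
Sum = 1.39032
NRR = 0.491 × 1.39032 = 0.68265
With NRR below 1 the population is below replacement fertility.

0.683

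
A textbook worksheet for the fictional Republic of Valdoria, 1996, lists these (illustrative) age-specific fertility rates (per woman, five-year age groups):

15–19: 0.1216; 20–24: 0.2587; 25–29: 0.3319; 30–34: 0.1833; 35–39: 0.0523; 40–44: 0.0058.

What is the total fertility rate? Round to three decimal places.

Sum of ASFRs = 0.1216 + 0.2587 + 0.3319 + 0.1833 + 0.0523 + 0.0058 = 0.9536
TFR = 5 × 0.9536 = 4.768

4.768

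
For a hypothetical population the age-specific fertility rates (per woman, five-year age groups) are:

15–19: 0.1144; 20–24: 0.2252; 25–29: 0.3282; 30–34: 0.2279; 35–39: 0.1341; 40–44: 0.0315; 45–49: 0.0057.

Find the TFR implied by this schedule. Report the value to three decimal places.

5.335

Sum of ASFRs = 0.1144 + 0.2252 + 0.3282 + 0.2279 + 0.1341 + 0.0315 + 0.0057 = 1.0670
TFR = 5 × 1.0670 = 5.335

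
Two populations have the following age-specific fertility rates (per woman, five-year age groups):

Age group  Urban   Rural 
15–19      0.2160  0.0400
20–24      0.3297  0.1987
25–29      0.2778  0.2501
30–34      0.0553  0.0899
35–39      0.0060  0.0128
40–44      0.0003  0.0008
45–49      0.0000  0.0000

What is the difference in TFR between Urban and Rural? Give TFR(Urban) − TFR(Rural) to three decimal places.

Urban:
  Sum of ASFRs = 0.2160 + 0.3297 + 0.2778 + 0.0553 + 0.0060 + 0.0003 + 0.0000 = 0.8851
  TFR = 5 × 0.8851 = 4.4255
Rural:
  Sum of ASFRs = 0.0400 + 0.1987 + 0.2501 + 0.0899 + 0.0128 + 0.0008 + 0.0000 = 0.5923
  TFR = 5 × 0.5923 = 2.9615
Difference = 4.4255 − 2.9615 = 1.464

1.464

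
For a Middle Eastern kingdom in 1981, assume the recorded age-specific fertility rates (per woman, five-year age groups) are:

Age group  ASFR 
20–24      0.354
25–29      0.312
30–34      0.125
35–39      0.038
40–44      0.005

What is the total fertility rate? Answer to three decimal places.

Sum of ASFRs = 0.354 + 0.312 + 0.125 + 0.038 + 0.005 = 0.834
TFR = 5 × 0.834 = 4.17

4.170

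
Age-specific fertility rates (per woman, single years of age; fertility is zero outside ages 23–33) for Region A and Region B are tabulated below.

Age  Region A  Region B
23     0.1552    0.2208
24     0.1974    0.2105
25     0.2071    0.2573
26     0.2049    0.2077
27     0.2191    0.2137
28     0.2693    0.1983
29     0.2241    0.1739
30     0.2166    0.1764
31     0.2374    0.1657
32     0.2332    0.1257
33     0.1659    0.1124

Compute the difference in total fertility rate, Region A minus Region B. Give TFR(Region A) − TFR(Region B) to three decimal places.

0.268

Region A:
  Sum of ASFRs = 0.1552 + 0.1974 + 0.2071 + 0.2049 + 0.2191 + 0.2693 + 0.2241 + 0.2166 + 0.2374 + 0.2332 + 0.1659 = 2.3302
  TFR = 2.3302
Region B:
  Sum of ASFRs = 0.2208 + 0.2105 + 0.2573 + 0.2077 + 0.2137 + 0.1983 + 0.1739 + 0.1764 + 0.1657 + 0.1257 + 0.1124 = 2.0624
  TFR = 2.0624
Difference = 2.3302 − 2.0624 = 0.2678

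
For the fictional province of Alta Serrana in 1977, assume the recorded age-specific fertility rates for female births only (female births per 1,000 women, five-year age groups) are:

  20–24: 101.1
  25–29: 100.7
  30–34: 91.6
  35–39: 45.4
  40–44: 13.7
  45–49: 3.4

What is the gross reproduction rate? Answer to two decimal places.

1.78

Sum of female ASFRs = 101.1 + 100.7 + 91.6 + 45.4 + 13.7 + 3.4 = 355.9
GRR = 5 × 355.9 / 1000 = 1.7795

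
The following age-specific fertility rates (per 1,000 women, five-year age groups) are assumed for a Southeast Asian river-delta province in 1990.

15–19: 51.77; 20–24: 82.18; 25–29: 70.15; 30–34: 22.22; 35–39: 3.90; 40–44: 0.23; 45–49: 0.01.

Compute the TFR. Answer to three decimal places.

Sum of ASFRs = 51.77 + 82.18 + 70.15 + 22.22 + 3.90 + 0.23 + 0.01 = 230.46
TFR = 5 × 230.46 / 1000 = 1.1523

1.152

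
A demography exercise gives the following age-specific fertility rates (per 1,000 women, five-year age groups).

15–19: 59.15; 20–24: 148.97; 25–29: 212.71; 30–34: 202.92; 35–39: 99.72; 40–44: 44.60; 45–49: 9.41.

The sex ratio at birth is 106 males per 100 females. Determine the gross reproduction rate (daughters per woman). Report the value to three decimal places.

Proportion female at birth = 100 / (100 + 106) = 0.48544.
Sum of ASFRs = 59.15 + 148.97 + 212.71 + 202.92 + 99.72 + 44.60 + 9.41 = 777.48
TFR = 5 × 777.48 / 1000 = 3.8874
GRR = 0.48544 × 3.8874 = 1.88710

1.887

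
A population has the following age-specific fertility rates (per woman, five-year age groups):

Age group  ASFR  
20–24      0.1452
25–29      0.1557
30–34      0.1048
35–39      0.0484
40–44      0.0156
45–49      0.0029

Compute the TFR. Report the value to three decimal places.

Sum of ASFRs = 0.1452 + 0.1557 + 0.1048 + 0.0484 + 0.0156 + 0.0029 = 0.4726
TFR = 5 × 0.4726 = 2.363

2.363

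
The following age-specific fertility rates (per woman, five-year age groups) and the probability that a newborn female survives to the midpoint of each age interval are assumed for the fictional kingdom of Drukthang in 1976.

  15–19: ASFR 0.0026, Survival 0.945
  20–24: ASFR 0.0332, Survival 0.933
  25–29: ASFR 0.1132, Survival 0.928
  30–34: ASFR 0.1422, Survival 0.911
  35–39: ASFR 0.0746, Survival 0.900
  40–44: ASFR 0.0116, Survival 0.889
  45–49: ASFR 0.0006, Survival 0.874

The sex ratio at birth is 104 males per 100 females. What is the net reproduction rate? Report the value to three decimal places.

0.848

Proportion female at birth = 100 / (100 + 104) = 0.49020.
Per-age-group product (5 × ASFR × survival probability):
  15–19: 5 × 0.0026 × 0.945 = 0.01229
  20–24: 5 × 0.0332 × 0.933 = 0.15488
  25–29: 5 × 0.1132 × 0.928 = 0.52525
  30–34: 5 × 0.1422 × 0.911 = 0.64772
  35–39: 5 × 0.0746 × 0.900 = 0.33570
  40–44: 5 × 0.0116 × 0.889 = 0.05156
  45–49: 5 × 0.0006 × 0.874 = 0.00262
Sum = 1.73002
NRR = 0.49020 × 1.73002 = 0.84806
NRR < 1, so the cohort does not fully replace itself.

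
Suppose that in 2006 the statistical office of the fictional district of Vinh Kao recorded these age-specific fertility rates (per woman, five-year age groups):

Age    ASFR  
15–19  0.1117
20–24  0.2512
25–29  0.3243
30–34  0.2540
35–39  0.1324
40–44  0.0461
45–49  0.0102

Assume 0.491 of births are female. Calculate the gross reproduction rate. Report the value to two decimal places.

2.77

Proportion female at birth = 0.491.
Sum of ASFRs = 0.1117 + 0.2512 + 0.3243 + 0.2540 + 0.1324 + 0.0461 + 0.0102 = 1.1299
TFR = 5 × 1.1299 = 5.6495
GRR = 0.491 × 5.6495 = 2.77390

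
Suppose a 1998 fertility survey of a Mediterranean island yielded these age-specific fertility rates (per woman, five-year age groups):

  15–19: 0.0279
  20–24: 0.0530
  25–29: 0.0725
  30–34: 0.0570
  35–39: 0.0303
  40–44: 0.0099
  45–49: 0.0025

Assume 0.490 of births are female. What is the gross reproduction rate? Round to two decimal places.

Proportion female at birth = 0.490.
Sum of ASFRs = 0.0279 + 0.0530 + 0.0725 + 0.0570 + 0.0303 + 0.0099 + 0.0025 = 0.2531
TFR = 5 × 0.2531 = 1.2655
GRR = 0.490 × 1.2655 = 0.62010

0.62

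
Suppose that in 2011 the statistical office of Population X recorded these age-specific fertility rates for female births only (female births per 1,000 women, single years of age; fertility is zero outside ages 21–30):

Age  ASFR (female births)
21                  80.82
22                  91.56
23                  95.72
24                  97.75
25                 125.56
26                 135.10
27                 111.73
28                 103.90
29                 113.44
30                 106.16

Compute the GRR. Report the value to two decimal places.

Sum of female ASFRs = 80.82 + 91.56 + 95.72 + 97.75 + 125.56 + 135.10 + 111.73 + 103.90 + 113.44 + 106.16 = 1061.74
GRR = 1061.74 / 1000 = 1.06174

1.06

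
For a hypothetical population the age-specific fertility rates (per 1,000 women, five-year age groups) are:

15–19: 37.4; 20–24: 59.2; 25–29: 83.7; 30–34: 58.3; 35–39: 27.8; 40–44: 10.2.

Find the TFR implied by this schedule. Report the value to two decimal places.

1.38

Sum of ASFRs = 37.4 + 59.2 + 83.7 + 58.3 + 27.8 + 10.2 = 276.6
TFR = 5 × 276.6 / 1000 = 1.383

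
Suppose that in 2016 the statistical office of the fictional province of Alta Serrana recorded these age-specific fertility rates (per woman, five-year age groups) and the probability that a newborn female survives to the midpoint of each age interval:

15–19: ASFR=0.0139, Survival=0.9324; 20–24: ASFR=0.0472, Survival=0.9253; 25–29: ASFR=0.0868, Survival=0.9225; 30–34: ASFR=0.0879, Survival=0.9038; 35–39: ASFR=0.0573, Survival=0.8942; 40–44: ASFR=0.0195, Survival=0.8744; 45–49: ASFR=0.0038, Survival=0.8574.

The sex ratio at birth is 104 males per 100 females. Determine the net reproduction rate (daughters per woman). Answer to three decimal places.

Proportion female at birth = 100 / (100 + 104) = 0.49020.
Per-age-group product (5 × ASFR × survival probability):
  15–19: 5 × 0.0139 × 0.9324 = 0.06480
  20–24: 5 × 0.0472 × 0.9253 = 0.21837
  25–29: 5 × 0.0868 × 0.9225 = 0.40037
  30–34: 5 × 0.0879 × 0.9038 = 0.39722
  35–39: 5 × 0.0573 × 0.8942 = 0.25619
  40–44: 5 × 0.0195 × 0.8744 = 0.08525
  45–49: 5 × 0.0038 × 0.8574 = 0.01629
Sum = 1.43849
NRR = 0.49020 × 1.43849 = 0.70515
With NRR below 1 the population is below replacement fertility.

0.705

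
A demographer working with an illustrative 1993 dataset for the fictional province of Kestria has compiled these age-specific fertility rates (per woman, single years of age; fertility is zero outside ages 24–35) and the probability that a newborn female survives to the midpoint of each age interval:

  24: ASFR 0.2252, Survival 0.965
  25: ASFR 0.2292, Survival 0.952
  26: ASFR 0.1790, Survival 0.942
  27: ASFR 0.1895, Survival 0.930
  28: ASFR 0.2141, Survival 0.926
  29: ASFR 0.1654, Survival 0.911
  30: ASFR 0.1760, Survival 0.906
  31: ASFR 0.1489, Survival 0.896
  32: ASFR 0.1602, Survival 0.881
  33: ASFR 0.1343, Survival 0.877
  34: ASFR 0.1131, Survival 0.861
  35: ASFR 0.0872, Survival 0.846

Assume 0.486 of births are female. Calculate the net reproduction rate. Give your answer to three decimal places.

0.900

Proportion female at birth = 0.486.
Per-age-group product (1 × ASFR × survival probability):
  24: 1 × 0.2252 × 0.965 = 0.21732
  25: 1 × 0.2292 × 0.952 = 0.21820
  26: 1 × 0.1790 × 0.942 = 0.16862
  27: 1 × 0.1895 × 0.930 = 0.17624
  28: 1 × 0.2141 × 0.926 = 0.19826
  29: 1 × 0.1654 × 0.911 = 0.15068
  30: 1 × 0.1760 × 0.906 = 0.15946
  31: 1 × 0.1489 × 0.896 = 0.13341
  32: 1 × 0.1602 × 0.881 = 0.14114
  33: 1 × 0.1343 × 0.877 = 0.11778
  34: 1 × 0.1131 × 0.861 = 0.09738
  35: 1 × 0.0872 × 0.846 = 0.07377
Sum = 1.85226
NRR = 0.486 × 1.85226 = 0.90020
An NRR under 1 implies long-run decline under these rates.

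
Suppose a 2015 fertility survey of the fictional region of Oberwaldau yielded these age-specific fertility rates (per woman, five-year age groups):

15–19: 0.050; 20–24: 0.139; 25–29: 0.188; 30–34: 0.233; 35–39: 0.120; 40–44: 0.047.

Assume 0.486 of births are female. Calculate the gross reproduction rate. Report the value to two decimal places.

Proportion female at birth = 0.486.
Sum of ASFRs = 0.050 + 0.139 + 0.188 + 0.233 + 0.120 + 0.047 = 0.777
TFR = 5 × 0.777 = 3.885
GRR = 0.486 × 3.885 = 1.88811

1.89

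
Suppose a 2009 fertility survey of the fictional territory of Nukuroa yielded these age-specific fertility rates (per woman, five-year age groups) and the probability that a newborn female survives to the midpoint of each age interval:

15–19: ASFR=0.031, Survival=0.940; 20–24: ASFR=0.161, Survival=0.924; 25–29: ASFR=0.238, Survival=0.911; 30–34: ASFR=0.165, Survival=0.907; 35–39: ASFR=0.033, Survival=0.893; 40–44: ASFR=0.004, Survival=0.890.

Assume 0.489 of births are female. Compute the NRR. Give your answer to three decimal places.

Proportion female at birth = 0.489.
Weighting each age-specific rate by interval width and survival:
  15–19: 5 × 0.031 × 0.940 = 0.14570
  20–24: 5 × 0.161 × 0.924 = 0.74382
  25–29: 5 × 0.238 × 0.911 = 1.08409
  30–34: 5 × 0.165 × 0.907 = 0.74828
  35–39: 5 × 0.033 × 0.893 = 0.14735
  40–44: 5 × 0.004 × 0.890 = 0.01780
Sum = 2.88704
NRR = 0.489 × 2.88704 = 1.41176

1.412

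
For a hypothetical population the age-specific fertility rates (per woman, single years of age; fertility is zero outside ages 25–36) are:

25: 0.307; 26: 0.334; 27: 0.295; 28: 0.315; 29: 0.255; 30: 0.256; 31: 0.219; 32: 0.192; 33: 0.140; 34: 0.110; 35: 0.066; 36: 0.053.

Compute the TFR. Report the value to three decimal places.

2.542

Sum of ASFRs = 0.307 + 0.334 + 0.295 + 0.315 + 0.255 + 0.256 + 0.219 + 0.192 + 0.140 + 0.110 + 0.066 + 0.053 = 2.542
TFR = 2.542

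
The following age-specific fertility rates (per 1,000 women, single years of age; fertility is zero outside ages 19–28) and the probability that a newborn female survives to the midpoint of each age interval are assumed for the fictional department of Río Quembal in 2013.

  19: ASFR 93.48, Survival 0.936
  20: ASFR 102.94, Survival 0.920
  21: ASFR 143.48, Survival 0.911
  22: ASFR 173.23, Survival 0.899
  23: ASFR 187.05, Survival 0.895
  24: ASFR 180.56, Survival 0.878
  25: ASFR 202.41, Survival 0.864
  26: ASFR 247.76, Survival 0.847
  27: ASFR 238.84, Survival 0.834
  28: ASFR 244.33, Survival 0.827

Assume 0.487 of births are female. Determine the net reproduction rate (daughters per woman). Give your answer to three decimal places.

Proportion female at birth = 0.487.
Per-age-group product (1 × ASFR × survival probability):
  19: 1 × 93.48/1000 × 0.936 = 0.08750
  20: 1 × 102.94/1000 × 0.920 = 0.09470
  21: 1 × 143.48/1000 × 0.911 = 0.13071
  22: 1 × 173.23/1000 × 0.899 = 0.15573
  23: 1 × 187.05/1000 × 0.895 = 0.16741
  24: 1 × 180.56/1000 × 0.878 = 0.15853
  25: 1 × 202.41/1000 × 0.864 = 0.17488
  26: 1 × 247.76/1000 × 0.847 = 0.20985
  27: 1 × 238.84/1000 × 0.834 = 0.19919
  28: 1 × 244.33/1000 × 0.827 = 0.20206
Sum = 1.58056
NRR = 0.487 × 1.58056 = 0.76973

0.770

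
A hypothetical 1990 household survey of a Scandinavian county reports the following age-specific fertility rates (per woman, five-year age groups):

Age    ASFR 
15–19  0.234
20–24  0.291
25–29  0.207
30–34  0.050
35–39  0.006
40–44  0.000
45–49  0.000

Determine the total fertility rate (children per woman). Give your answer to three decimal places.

Sum of ASFRs = 0.234 + 0.291 + 0.207 + 0.050 + 0.006 + 0.000 + 0.000 = 0.788
TFR = 5 × 0.788 = 3.94

3.940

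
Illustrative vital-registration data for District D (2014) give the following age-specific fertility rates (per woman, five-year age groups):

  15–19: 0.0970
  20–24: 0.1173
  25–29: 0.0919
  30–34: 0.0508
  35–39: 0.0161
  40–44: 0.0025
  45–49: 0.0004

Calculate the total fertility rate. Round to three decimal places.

Sum of ASFRs = 0.0970 + 0.1173 + 0.0919 + 0.0508 + 0.0161 + 0.0025 + 0.0004 = 0.3760
TFR = 5 × 0.3760 = 1.88

1.880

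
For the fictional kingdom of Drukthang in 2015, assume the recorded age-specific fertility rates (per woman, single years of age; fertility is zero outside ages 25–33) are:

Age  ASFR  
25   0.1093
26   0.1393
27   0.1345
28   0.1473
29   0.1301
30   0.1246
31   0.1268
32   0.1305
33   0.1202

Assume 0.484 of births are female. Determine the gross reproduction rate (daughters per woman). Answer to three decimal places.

0.563

Proportion female at birth = 0.484.
Sum of ASFRs = 0.1093 + 0.1393 + 0.1345 + 0.1473 + 0.1301 + 0.1246 + 0.1268 + 0.1305 + 0.1202 = 1.1626
TFR = 1.1626
GRR = 0.484 × 1.1626 = 0.56270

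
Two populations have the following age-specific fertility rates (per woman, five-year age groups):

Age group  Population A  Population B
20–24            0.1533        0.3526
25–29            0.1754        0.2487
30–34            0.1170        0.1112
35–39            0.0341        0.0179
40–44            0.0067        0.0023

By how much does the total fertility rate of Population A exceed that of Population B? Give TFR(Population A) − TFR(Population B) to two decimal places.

Population A:
  Sum of ASFRs = 0.1533 + 0.1754 + 0.1170 + 0.0341 + 0.0067 = 0.4865
  TFR = 5 × 0.4865 = 2.4325
Population B:
  Sum of ASFRs = 0.3526 + 0.2487 + 0.1112 + 0.0179 + 0.0023 = 0.7327
  TFR = 5 × 0.7327 = 3.6635
Difference = 2.4325 − 3.6635 = -1.231

-1.23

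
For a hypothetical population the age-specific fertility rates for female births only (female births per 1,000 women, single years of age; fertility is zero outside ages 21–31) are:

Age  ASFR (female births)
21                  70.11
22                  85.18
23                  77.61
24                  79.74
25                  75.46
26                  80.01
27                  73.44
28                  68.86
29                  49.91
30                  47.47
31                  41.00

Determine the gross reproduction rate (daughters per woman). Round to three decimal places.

0.749

Sum of female ASFRs = 70.11 + 85.18 + 77.61 + 79.74 + 75.46 + 80.01 + 73.44 + 68.86 + 49.91 + 47.47 + 41.00 = 748.79
GRR = 748.79 / 1000 = 0.74879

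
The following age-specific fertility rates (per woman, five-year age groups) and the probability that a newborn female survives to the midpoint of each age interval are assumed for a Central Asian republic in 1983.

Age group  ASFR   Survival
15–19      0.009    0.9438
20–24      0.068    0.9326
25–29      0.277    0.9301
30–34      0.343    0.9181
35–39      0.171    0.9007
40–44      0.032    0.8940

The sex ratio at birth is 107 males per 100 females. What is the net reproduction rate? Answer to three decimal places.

1.998

Proportion female at birth = 100 / (100 + 107) = 0.48309.
Survival-weighted fertility by age (5·fₓ·Sₓ):
  15–19: 5 × 0.009 × 0.9438 = 0.04247
  20–24: 5 × 0.068 × 0.9326 = 0.31708
  25–29: 5 × 0.277 × 0.9301 = 1.28819
  30–34: 5 × 0.343 × 0.9181 = 1.57454
  35–39: 5 × 0.171 × 0.9007 = 0.77010
  40–44: 5 × 0.032 × 0.8940 = 0.14304
Sum = 4.13542
NRR = 0.48309 × 4.13542 = 1.99778
With NRR above 1 the population is above replacement fertility.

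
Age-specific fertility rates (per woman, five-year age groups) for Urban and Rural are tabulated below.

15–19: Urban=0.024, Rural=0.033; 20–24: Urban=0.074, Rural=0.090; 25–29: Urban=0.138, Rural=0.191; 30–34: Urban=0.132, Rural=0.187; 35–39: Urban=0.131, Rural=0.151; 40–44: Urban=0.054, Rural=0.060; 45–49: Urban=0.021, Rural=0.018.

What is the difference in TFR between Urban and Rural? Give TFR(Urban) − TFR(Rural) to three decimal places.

-0.780

Urban:
  Sum of ASFRs = 0.024 + 0.074 + 0.138 + 0.132 + 0.131 + 0.054 + 0.021 = 0.574
  TFR = 5 × 0.574 = 2.87
Rural:
  Sum of ASFRs = 0.033 + 0.090 + 0.191 + 0.187 + 0.151 + 0.060 + 0.018 = 0.730
  TFR = 5 × 0.730 = 3.65
Difference = 2.87 − 3.65 = -0.78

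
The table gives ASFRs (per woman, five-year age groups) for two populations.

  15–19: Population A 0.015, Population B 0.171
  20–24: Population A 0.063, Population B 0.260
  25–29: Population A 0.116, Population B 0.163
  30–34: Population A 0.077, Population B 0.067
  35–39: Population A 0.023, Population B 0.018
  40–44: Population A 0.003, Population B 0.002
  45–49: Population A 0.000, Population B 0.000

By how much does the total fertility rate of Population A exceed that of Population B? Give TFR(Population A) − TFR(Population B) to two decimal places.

-1.92

Population A:
  Sum of ASFRs = 0.015 + 0.063 + 0.116 + 0.077 + 0.023 + 0.003 + 0.000 = 0.297
  TFR = 5 × 0.297 = 1.485
Population B:
  Sum of ASFRs = 0.171 + 0.260 + 0.163 + 0.067 + 0.018 + 0.002 + 0.000 = 0.681
  TFR = 5 × 0.681 = 3.405
Difference = 1.485 − 3.405 = -1.92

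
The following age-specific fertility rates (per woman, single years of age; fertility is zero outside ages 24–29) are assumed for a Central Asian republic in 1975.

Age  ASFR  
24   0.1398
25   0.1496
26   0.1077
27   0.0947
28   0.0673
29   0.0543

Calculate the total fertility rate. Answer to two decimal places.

Sum of ASFRs = 0.1398 + 0.1496 + 0.1077 + 0.0947 + 0.0673 + 0.0543 = 0.6134
TFR = 0.6134

0.61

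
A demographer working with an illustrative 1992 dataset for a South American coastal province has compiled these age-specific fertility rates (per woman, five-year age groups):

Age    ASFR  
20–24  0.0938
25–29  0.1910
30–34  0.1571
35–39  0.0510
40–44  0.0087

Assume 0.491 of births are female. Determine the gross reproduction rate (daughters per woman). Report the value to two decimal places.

1.23

Proportion female at birth = 0.491.
Sum of ASFRs = 0.0938 + 0.1910 + 0.1571 + 0.0510 + 0.0087 = 0.5016
TFR = 5 × 0.5016 = 2.508
GRR = 0.491 × 2.508 = 1.23143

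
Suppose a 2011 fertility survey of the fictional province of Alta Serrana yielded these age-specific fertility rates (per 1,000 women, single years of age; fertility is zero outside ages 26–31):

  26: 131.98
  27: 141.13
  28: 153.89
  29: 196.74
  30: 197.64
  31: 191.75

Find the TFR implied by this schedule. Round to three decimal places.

Sum of ASFRs = 131.98 + 141.13 + 153.89 + 196.74 + 197.64 + 191.75 = 1013.13
TFR = 1013.13 / 1000 = 1.01313

1.013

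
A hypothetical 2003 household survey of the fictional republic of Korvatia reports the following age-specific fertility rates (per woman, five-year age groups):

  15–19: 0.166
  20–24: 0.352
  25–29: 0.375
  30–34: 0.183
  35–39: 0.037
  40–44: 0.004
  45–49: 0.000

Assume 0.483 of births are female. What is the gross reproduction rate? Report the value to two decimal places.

Proportion female at birth = 0.483.
Sum of ASFRs = 0.166 + 0.352 + 0.375 + 0.183 + 0.037 + 0.004 + 0.000 = 1.117
TFR = 5 × 1.117 = 5.585
GRR = 0.483 × 5.585 = 2.69756

2.70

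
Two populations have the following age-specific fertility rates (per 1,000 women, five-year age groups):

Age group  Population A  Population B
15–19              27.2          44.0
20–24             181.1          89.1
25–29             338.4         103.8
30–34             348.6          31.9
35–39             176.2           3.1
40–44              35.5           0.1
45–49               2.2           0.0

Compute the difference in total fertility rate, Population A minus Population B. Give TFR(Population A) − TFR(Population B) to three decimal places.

4.186

Population A:
  Sum of ASFRs = 27.2 + 181.1 + 338.4 + 348.6 + 176.2 + 35.5 + 2.2 = 1109.2
  TFR = 5 × 1109.2 / 1000 = 5.546
Population B:
  Sum of ASFRs = 44.0 + 89.1 + 103.8 + 31.9 + 3.1 + 0.1 + 0.0 = 272.0
  TFR = 5 × 272.0 / 1000 = 1.36
Difference = 5.546 − 1.36 = 4.186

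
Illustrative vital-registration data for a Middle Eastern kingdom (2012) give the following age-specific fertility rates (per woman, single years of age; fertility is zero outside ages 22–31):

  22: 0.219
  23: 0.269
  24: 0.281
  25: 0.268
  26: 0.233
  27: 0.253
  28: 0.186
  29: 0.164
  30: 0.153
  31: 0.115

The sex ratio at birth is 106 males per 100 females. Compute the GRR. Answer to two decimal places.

Proportion female at birth = 100 / (100 + 106) = 0.48544.
Sum of ASFRs = 0.219 + 0.269 + 0.281 + 0.268 + 0.233 + 0.253 + 0.186 + 0.164 + 0.153 + 0.115 = 2.141
TFR = 2.141
GRR = 0.48544 × 2.141 = 1.03933

1.04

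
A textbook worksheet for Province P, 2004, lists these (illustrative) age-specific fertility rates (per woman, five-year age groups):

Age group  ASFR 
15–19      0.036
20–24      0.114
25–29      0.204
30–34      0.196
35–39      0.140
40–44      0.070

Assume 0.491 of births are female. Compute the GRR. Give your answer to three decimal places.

Proportion female at birth = 0.491.
Sum of ASFRs = 0.036 + 0.114 + 0.204 + 0.196 + 0.140 + 0.070 = 0.760
TFR = 5 × 0.760 = 3.8
GRR = 0.491 × 3.8 = 1.86580

1.866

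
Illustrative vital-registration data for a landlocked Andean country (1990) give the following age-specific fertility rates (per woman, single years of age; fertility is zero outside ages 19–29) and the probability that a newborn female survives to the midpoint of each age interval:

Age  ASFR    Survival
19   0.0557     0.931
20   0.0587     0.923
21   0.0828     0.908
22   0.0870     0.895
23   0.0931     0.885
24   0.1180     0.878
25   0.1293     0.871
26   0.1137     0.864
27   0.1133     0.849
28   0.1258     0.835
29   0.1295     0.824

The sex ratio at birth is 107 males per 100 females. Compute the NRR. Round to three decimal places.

Proportion female at birth = 100 / (100 + 107) = 0.48309.
Each age group contributes 1 × ASFR × survival:
  19: 1 × 0.0557 × 0.931 = 0.05186
  20: 1 × 0.0587 × 0.923 = 0.05418
  21: 1 × 0.0828 × 0.908 = 0.07518
  22: 1 × 0.0870 × 0.895 = 0.07787
  23: 1 × 0.0931 × 0.885 = 0.08239
  24: 1 × 0.1180 × 0.878 = 0.10360
  25: 1 × 0.1293 × 0.871 = 0.11262
  26: 1 × 0.1137 × 0.864 = 0.09824
  27: 1 × 0.1133 × 0.849 = 0.09619
  28: 1 × 0.1258 × 0.835 = 0.10504
  29: 1 × 0.1295 × 0.824 = 0.10671
Sum = 0.96388
NRR = 0.48309 × 0.96388 = 0.46564

0.466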